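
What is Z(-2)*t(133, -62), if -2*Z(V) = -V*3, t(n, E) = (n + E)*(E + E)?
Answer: 26412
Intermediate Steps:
t(n, E) = 2*E*(E + n) (t(n, E) = (E + n)*(2*E) = 2*E*(E + n))
Z(V) = 3*V/2 (Z(V) = -(-1)*V*3/2 = -(-1)*3*V/2 = -(-3)*V/2 = 3*V/2)
Z(-2)*t(133, -62) = ((3/2)*(-2))*(2*(-62)*(-62 + 133)) = -6*(-62)*71 = -3*(-8804) = 26412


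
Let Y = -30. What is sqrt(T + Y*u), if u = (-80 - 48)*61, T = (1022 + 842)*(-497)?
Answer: 2*I*sqrt(173042) ≈ 831.97*I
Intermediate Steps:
T = -926408 (T = 1864*(-497) = -926408)
u = -7808 (u = -128*61 = -7808)
sqrt(T + Y*u) = sqrt(-926408 - 30*(-7808)) = sqrt(-926408 + 234240) = sqrt(-692168) = 2*I*sqrt(173042)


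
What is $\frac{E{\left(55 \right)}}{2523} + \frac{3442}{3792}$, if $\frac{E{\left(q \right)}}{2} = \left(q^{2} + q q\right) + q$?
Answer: $\frac{9164081}{1594536} \approx 5.7472$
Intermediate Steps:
$E{\left(q \right)} = 2 q + 4 q^{2}$ ($E{\left(q \right)} = 2 \left(\left(q^{2} + q q\right) + q\right) = 2 \left(\left(q^{2} + q^{2}\right) + q\right) = 2 \left(2 q^{2} + q\right) = 2 \left(q + 2 q^{2}\right) = 2 q + 4 q^{2}$)
$\frac{E{\left(55 \right)}}{2523} + \frac{3442}{3792} = \frac{2 \cdot 55 \left(1 + 2 \cdot 55\right)}{2523} + \frac{3442}{3792} = 2 \cdot 55 \left(1 + 110\right) \frac{1}{2523} + 3442 \cdot \frac{1}{3792} = 2 \cdot 55 \cdot 111 \cdot \frac{1}{2523} + \frac{1721}{1896} = 12210 \cdot \frac{1}{2523} + \frac{1721}{1896} = \frac{4070}{841} + \frac{1721}{1896} = \frac{9164081}{1594536}$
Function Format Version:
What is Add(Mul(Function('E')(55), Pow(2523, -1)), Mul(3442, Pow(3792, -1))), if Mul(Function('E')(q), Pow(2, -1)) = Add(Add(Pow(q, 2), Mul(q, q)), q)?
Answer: Rational(9164081, 1594536) ≈ 5.7472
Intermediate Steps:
Function('E')(q) = Add(Mul(2, q), Mul(4, Pow(q, 2))) (Function('E')(q) = Mul(2, Add(Add(Pow(q, 2), Mul(q, q)), q)) = Mul(2, Add(Add(Pow(q, 2), Pow(q, 2)), q)) = Mul(2, Add(Mul(2, Pow(q, 2)), q)) = Mul(2, Add(q, Mul(2, Pow(q, 2)))) = Add(Mul(2, q), Mul(4, Pow(q, 2))))
Add(Mul(Function('E')(55), Pow(2523, -1)), Mul(3442, Pow(3792, -1))) = Add(Mul(Mul(2, 55, Add(1, Mul(2, 55))), Pow(2523, -1)), Mul(3442, Pow(3792, -1))) = Add(Mul(Mul(2, 55, Add(1, 110)), Rational(1, 2523)), Mul(3442, Rational(1, 3792))) = Add(Mul(Mul(2, 55, 111), Rational(1, 2523)), Rational(1721, 1896)) = Add(Mul(12210, Rational(1, 2523)), Rational(1721, 1896)) = Add(Rational(4070, 841), Rational(1721, 1896)) = Rational(9164081, 1594536)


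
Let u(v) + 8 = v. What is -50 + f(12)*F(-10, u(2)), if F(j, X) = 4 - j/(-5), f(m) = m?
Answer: -26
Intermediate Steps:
u(v) = -8 + v
F(j, X) = 4 + j/5 (F(j, X) = 4 - j*(-1)/5 = 4 - (-1)*j/5 = 4 + j/5)
-50 + f(12)*F(-10, u(2)) = -50 + 12*(4 + (1/5)*(-10)) = -50 + 12*(4 - 2) = -50 + 12*2 = -50 + 24 = -26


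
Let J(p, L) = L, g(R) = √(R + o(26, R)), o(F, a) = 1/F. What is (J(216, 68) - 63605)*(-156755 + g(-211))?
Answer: 9959742435 - 63537*I*√142610/26 ≈ 9.9597e+9 - 9.2284e+5*I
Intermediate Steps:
g(R) = √(1/26 + R) (g(R) = √(R + 1/26) = √(1/26 + R))
(J(216, 68) - 63605)*(-156755 + g(-211)) = (68 - 63605)*(-156755 + √(26 + 676*(-211))/26) = -63537*(-156755 + √(26 - 142636)/26) = -63537*(-156755 + √(-142610)/26) = -63537*(-156755 + (I*√142610)/26) = -63537*(-156755 + I*√142610/26) = 9959742435 - 63537*I*√142610/26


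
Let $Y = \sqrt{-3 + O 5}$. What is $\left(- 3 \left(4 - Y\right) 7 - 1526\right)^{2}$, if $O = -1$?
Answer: $2588572 - 135240 i \sqrt{2} \approx 2.5886 \cdot 10^{6} - 1.9126 \cdot 10^{5} i$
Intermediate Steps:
$Y = 2 i \sqrt{2}$ ($Y = \sqrt{-3 - 5} = \sqrt{-8} = 2 i \sqrt{2} \approx 2.8284 i$)
$\left(- 3 \left(4 - Y\right) 7 - 1526\right)^{2} = \left(- 3 \left(4 - 2 i \sqrt{2}\right) 7 - 1526\right)^{2} = \left(\left(-12 + 6 i \sqrt{2}\right) 7 - 1526\right)^{2} = \left(\left(-84 + 42 i \sqrt{2}\right) - 1526\right)^{2} = \left(-1610 + 42 i \sqrt{2}\right)^{2}$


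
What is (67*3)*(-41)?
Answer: -8241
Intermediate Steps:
(67*3)*(-41) = 201*(-41) = -8241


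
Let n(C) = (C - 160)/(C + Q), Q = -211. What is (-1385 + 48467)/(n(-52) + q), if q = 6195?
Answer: 651714/85763 ≈ 7.5990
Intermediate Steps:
n(C) = (-160 + C)/(-211 + C) (n(C) = (C - 160)/(C - 211) = (-160 + C)/(-211 + C))
(-1385 + 48467)/(n(-52) + q) = (-1385 + 48467)/((-160 - 52)/(-211 - 52) + 6195) = 47082/(-212/(-263) + 6195) = 47082/(-1/263*(-212) + 6195) = 47082/(212/263 + 6195) = 47082/(1629497/263) = 47082*(263/1629497) = 651714/85763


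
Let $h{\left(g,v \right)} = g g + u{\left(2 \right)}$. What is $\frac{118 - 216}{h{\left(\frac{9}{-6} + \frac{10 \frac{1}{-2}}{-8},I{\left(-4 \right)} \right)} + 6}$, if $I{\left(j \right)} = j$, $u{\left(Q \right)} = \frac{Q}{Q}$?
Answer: $- \frac{896}{71} \approx -12.62$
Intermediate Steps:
$u{\left(Q \right)} = 1$
$h{\left(g,v \right)} = 1 + g^{2}$ ($h{\left(g,v \right)} = g g + 1 = g^{2} + 1 = 1 + g^{2}$)
$\frac{118 - 216}{h{\left(\frac{9}{-6} + \frac{10 \frac{1}{-2}}{-8},I{\left(-4 \right)} \right)} + 6} = \frac{118 - 216}{\left(1 + \left(\frac{9}{-6} + \frac{10 \frac{1}{-2}}{-8}\right)^{2}\right) + 6} = - \frac{98}{\left(1 + \left(9 \left(- \frac{1}{6}\right) + 10 \left(- \frac{1}{2}\right) \left(- \frac{1}{8}\right)\right)^{2}\right) + 6} = - \frac{98}{\left(1 + \left(- \frac{3}{2} - - \frac{5}{8}\right)^{2}\right) + 6} = - \frac{98}{\left(1 + \left(- \frac{3}{2} + \frac{5}{8}\right)^{2}\right) + 6} = - \frac{98}{\left(1 + \left(- \frac{7}{8}\right)^{2}\right) + 6} = - \frac{98}{\left(1 + \frac{49}{64}\right) + 6} = - \frac{98}{\frac{113}{64} + 6} = - \frac{98}{\frac{497}{64}} = \left(-98\right) \frac{64}{497} = - \frac{896}{71}$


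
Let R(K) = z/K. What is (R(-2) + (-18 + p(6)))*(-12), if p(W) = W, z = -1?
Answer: 138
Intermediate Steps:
R(K) = -1/K
(R(-2) + (-18 + p(6)))*(-12) = (-1/(-2) + (-18 + 6))*(-12) = (-1*(-1/2) - 12)*(-12) = (1/2 - 12)*(-12) = -23/2*(-12) = 138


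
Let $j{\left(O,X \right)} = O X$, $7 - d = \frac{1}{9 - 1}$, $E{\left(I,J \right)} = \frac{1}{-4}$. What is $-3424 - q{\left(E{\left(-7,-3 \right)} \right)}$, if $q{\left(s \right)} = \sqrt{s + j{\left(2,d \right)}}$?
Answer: $-3424 - \frac{3 \sqrt{6}}{2} \approx -3427.7$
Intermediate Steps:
$E{\left(I,J \right)} = - \frac{1}{4}$
$d = \frac{55}{8}$ ($d = 7 - \frac{1}{9 - 1} = 7 - \frac{1}{8} = \frac{55}{8} \approx 6.875$)
$q{\left(s \right)} = \sqrt{\frac{55}{4} + s}$ ($q{\left(s \right)} = \sqrt{s + 2 \cdot \frac{55}{8}} = \sqrt{s + \frac{55}{4}} = \sqrt{\frac{55}{4} + s}$)
$-3424 - q{\left(E{\left(-7,-3 \right)} \right)} = -3424 - \frac{\sqrt{55 + 4 \left(- \frac{1}{4}\right)}}{2} = -3424 - \frac{\sqrt{55 - 1}}{2} = -3424 - \frac{\sqrt{54}}{2} = -3424 - \frac{3 \sqrt{6}}{2}$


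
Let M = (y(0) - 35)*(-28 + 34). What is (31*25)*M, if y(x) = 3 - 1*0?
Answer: -148800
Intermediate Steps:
y(x) = 3 (y(x) = 3 + 0 = 3)
M = -192 (M = (3 - 35)*(-28 + 34) = -32*6 = -192)
(31*25)*M = (31*25)*(-192) = 775*(-192) = -148800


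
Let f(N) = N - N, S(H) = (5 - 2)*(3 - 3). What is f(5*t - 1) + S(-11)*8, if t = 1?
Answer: 0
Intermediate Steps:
S(H) = 0 (S(H) = 3*0 = 0)
f(N) = 0
f(5*t - 1) + S(-11)*8 = 0 + 0*8 = 0 + 0 = 0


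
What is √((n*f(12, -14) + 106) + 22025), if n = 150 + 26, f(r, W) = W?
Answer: √19667 ≈ 140.24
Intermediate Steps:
n = 176
√((n*f(12, -14) + 106) + 22025) = √((176*(-14) + 106) + 22025) = √((-2464 + 106) + 22025) = √(-2358 + 22025) = √19667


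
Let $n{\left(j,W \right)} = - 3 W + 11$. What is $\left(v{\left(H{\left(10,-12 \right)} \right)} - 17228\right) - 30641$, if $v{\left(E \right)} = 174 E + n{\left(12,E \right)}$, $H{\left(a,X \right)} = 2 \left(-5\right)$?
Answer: $-49568$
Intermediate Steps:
$n{\left(j,W \right)} = 11 - 3 W$
$H{\left(a,X \right)} = -10$
$v{\left(E \right)} = 11 + 171 E$ ($v{\left(E \right)} = 174 E - \left(-11 + 3 E\right) = 11 + 171 E$)
$\left(v{\left(H{\left(10,-12 \right)} \right)} - 17228\right) - 30641 = \left(\left(11 + 171 \left(-10\right)\right) - 17228\right) - 30641 = \left(\left(11 - 1710\right) - 17228\right) - 30641 = \left(-1699 - 17228\right) - 30641 = -18927 - 30641 = -49568$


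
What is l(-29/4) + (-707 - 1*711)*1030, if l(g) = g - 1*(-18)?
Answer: -5842117/4 ≈ -1.4605e+6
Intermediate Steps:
l(g) = 18 + g (l(g) = g + 18 = 18 + g)
l(-29/4) + (-707 - 1*711)*1030 = (18 - 29/4) + (-707 - 1*711)*1030 = (18 - 29*1/4) + (-707 - 711)*1030 = (18 - 29/4) - 1418*1030 = 43/4 - 1460540 = -5842117/4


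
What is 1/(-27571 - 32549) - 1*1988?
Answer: -119518561/60120 ≈ -1988.0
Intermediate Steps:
1/(-27571 - 32549) - 1*1988 = 1/(-60120) - 1988 = -1/60120 - 1988 = -119518561/60120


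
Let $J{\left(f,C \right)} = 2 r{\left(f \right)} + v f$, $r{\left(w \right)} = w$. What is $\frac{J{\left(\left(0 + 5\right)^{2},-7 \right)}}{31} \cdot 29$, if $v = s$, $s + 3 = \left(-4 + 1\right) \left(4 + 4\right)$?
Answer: $- \frac{18125}{31} \approx -584.68$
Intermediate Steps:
$s = -27$ ($s = -3 + \left(-4 + 1\right) \left(4 + 4\right) = -3 - 24 = -27$)
$v = -27$
$J{\left(f,C \right)} = - 25 f$ ($J{\left(f,C \right)} = 2 f - 27 f = - 25 f$)
$\frac{J{\left(\left(0 + 5\right)^{2},-7 \right)}}{31} \cdot 29 = \frac{\left(-25\right) \left(0 + 5\right)^{2}}{31} \cdot 29 = - 25 \cdot 5^{2} \cdot \frac{1}{31} \cdot 29 = \left(-25\right) 25 \cdot \frac{1}{31} \cdot 29 = \left(-625\right) \frac{1}{31} \cdot 29 = \left(- \frac{625}{31}\right) 29 = - \frac{18125}{31}$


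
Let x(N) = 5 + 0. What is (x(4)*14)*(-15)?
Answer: -1050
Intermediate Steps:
x(N) = 5
(x(4)*14)*(-15) = (5*14)*(-15) = 70*(-15) = -1050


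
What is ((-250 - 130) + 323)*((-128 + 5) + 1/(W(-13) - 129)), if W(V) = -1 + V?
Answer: 1002630/143 ≈ 7011.4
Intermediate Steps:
((-250 - 130) + 323)*((-128 + 5) + 1/(W(-13) - 129)) = ((-250 - 130) + 323)*((-128 + 5) + 1/((-1 - 13) - 129)) = (-380 + 323)*(-123 + 1/(-14 - 129)) = -57*(-123 + 1/(-143)) = -57*(-123 - 1/143) = -57*(-17590/143) = 1002630/143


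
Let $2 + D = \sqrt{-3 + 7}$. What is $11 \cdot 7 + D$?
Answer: $77$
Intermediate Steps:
$D = 0$ ($D = -2 + \sqrt{-3 + 7} = -2 + \sqrt{4} = -2 + 2 = 0$)
$11 \cdot 7 + D = 11 \cdot 7 + 0 = 77 + 0 = 77$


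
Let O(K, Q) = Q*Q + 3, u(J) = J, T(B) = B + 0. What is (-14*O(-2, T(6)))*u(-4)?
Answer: 2184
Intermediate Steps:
T(B) = B
O(K, Q) = 3 + Q² (O(K, Q) = Q² + 3 = 3 + Q²)
(-14*O(-2, T(6)))*u(-4) = -14*(3 + 6²)*(-4) = -14*(3 + 36)*(-4) = -14*39*(-4) = -546*(-4) = 2184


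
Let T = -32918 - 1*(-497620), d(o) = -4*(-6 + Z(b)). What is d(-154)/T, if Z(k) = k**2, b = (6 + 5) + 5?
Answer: -500/232351 ≈ -0.0021519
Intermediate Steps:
b = 16 (b = 11 + 5 = 16)
d(o) = -1000 (d(o) = -4*(-6 + 16**2) = -4*(-6 + 256) = -4*250 = -1000)
T = 464702 (T = -32918 + 497620 = 464702)
d(-154)/T = -1000/464702 = -1000*1/464702 = -500/232351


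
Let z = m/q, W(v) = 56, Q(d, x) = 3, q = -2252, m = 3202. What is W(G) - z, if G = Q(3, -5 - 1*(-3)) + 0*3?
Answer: 64657/1126 ≈ 57.422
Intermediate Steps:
G = 3 (G = 3 + 0*3 = 3 + 0 = 3)
z = -1601/1126 (z = 3202/(-2252) = 3202*(-1/2252) = -1601/1126 ≈ -1.4218)
W(G) - z = 56 - 1*(-1601/1126) = 56 + 1601/1126 = 64657/1126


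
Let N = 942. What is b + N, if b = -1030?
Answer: -88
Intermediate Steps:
b + N = -1030 + 942 = -88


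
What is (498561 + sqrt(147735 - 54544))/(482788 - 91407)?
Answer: 498561/391381 + sqrt(93191)/391381 ≈ 1.2746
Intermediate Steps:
(498561 + sqrt(147735 - 54544))/(482788 - 91407) = (498561 + sqrt(93191))/391381 = (498561 + sqrt(93191))*(1/391381) = 498561/391381 + sqrt(93191)/391381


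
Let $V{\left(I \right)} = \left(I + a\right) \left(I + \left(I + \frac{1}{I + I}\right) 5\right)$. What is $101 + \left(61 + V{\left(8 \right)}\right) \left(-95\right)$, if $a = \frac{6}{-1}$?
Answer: $- \frac{118987}{8} \approx -14873.0$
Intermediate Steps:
$a = -6$ ($a = 6 \left(-1\right) = -6$)
$V{\left(I \right)} = \left(-6 + I\right) \left(6 I + \frac{5}{2 I}\right)$ ($V{\left(I \right)} = \left(I - 6\right) \left(I + \left(I + \frac{1}{I + I}\right) 5\right) = \left(-6 + I\right) \left(I + \left(I + \frac{1}{2 I}\right) 5\right) = \left(-6 + I\right) \left(I + \left(5 I + \frac{5}{2 I}\right)\right) = \left(-6 + I\right) \left(6 I + \frac{5}{2 I}\right)$)
$101 + \left(61 + V{\left(8 \right)}\right) \left(-95\right) = 101 + \left(61 + \left(\frac{5}{2} - 288 - \frac{15}{8} + 6 \cdot 8^{2}\right)\right) \left(-95\right) = 101 + \left(61 + \left(\frac{5}{2} - 288 - \frac{15}{8} + 6 \cdot 64\right)\right) \left(-95\right) = 101 + \left(61 + \left(\frac{5}{2} - 288 - \frac{15}{8} + 384\right)\right) \left(-95\right) = 101 + \left(61 + \frac{773}{8}\right) \left(-95\right) = 101 + \frac{1261}{8} \left(-95\right) = 101 - \frac{119795}{8} = - \frac{118987}{8}$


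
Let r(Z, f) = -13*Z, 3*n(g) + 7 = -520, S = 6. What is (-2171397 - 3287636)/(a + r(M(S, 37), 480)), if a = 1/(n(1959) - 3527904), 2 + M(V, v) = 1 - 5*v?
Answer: -57779709980887/25592689899 ≈ -2257.7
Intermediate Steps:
n(g) = -527/3 (n(g) = -7/3 + (⅓)*(-520) = -7/3 - 520/3 = -527/3)
M(V, v) = -1 - 5*v (M(V, v) = -2 + (1 - 5*v) = -1 - 5*v)
a = -3/10584239 (a = 1/(-527/3 - 3527904) = 1/(-10584239/3) = -3/10584239 ≈ -2.8344e-7)
(-2171397 - 3287636)/(a + r(M(S, 37), 480)) = (-2171397 - 3287636)/(-3/10584239 - 13*(-1 - 5*37)) = -5459033/(-3/10584239 - 13*(-1 - 185)) = -5459033/(-3/10584239 - 13*(-186)) = -5459033/(-3/10584239 + 2418) = -5459033/25592689899/10584239 = -5459033*10584239/25592689899 = -57779709980887/25592689899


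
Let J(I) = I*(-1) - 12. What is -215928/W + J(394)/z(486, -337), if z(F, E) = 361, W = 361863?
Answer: -24985154/14514727 ≈ -1.7214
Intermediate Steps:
J(I) = -12 - I (J(I) = -I - 12 = -12 - I)
-215928/W + J(394)/z(486, -337) = -215928/361863 + (-12 - 1*394)/361 = -215928*1/361863 + (-12 - 394)*(1/361) = -23992/40207 - 406*1/361 = -23992/40207 - 406/361 = -24985154/14514727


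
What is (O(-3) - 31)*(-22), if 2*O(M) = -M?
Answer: 649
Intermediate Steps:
O(M) = -M/2 (O(M) = (-M)/2 = -M/2)
(O(-3) - 31)*(-22) = (-½*(-3) - 31)*(-22) = (3/2 - 31)*(-22) = -59/2*(-22) = 649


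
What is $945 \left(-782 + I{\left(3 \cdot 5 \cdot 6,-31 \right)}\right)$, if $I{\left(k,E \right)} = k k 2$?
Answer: $14570010$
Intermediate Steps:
$I{\left(k,E \right)} = 2 k^{2}$ ($I{\left(k,E \right)} = k^{2} \cdot 2 = 2 k^{2}$)
$945 \left(-782 + I{\left(3 \cdot 5 \cdot 6,-31 \right)}\right) = 945 \left(-782 + 2 \left(3 \cdot 5 \cdot 6\right)^{2}\right) = 945 \left(-782 + 2 \left(15 \cdot 6\right)^{2}\right) = 945 \left(-782 + 2 \cdot 90^{2}\right) = 945 \left(-782 + 2 \cdot 8100\right) = 945 \left(-782 + 16200\right) = 945 \cdot 15418 = 14570010$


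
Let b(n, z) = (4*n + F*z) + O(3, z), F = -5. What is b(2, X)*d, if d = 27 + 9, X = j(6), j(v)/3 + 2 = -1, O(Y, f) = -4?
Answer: 1764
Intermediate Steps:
j(v) = -9 (j(v) = -6 + 3*(-1) = -6 - 3 = -9)
X = -9
d = 36
b(n, z) = -4 - 5*z + 4*n (b(n, z) = (4*n - 5*z) - 4 = (-5*z + 4*n) - 4 = -4 - 5*z + 4*n)
b(2, X)*d = (-4 - 5*(-9) + 4*2)*36 = (-4 + 45 + 8)*36 = 49*36 = 1764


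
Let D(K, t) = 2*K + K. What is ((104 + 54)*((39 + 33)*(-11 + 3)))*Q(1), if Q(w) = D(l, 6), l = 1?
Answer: -273024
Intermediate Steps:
D(K, t) = 3*K
Q(w) = 3 (Q(w) = 3*1 = 3)
((104 + 54)*((39 + 33)*(-11 + 3)))*Q(1) = ((104 + 54)*((39 + 33)*(-11 + 3)))*3 = (158*(72*(-8)))*3 = (158*(-576))*3 = -91008*3 = -273024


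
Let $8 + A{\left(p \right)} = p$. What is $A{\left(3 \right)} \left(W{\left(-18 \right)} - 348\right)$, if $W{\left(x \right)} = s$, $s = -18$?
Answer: $1830$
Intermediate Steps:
$W{\left(x \right)} = -18$
$A{\left(p \right)} = -8 + p$
$A{\left(3 \right)} \left(W{\left(-18 \right)} - 348\right) = \left(-8 + 3\right) \left(-18 - 348\right) = \left(-5\right) \left(-366\right) = 1830$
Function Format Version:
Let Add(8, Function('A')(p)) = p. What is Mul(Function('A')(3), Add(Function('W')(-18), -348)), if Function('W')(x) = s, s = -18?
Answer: 1830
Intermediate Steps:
Function('W')(x) = -18
Function('A')(p) = Add(-8, p)
Mul(Function('A')(3), Add(Function('W')(-18), -348)) = Mul(Add(-8, 3), Add(-18, -348)) = Mul(-5, -366) = 1830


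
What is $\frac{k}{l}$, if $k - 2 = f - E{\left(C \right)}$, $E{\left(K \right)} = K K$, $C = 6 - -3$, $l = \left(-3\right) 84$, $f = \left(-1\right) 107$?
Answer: $\frac{31}{42} \approx 0.7381$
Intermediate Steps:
$f = -107$
$l = -252$
$C = 9$ ($C = 6 + 3 = 9$)
$E{\left(K \right)} = K^{2}$
$k = -186$ ($k = 2 - 188 = -186$)
$\frac{k}{l} = - \frac{186}{-252} = \left(-186\right) \left(- \frac{1}{252}\right) = \frac{31}{42}$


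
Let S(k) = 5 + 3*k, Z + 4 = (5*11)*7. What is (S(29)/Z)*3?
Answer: 92/127 ≈ 0.72441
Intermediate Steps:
Z = 381 (Z = -4 + (5*11)*7 = -4 + 55*7 = -4 + 385 = 381)
(S(29)/Z)*3 = ((5 + 3*29)/381)*3 = ((5 + 87)*(1/381))*3 = (92*(1/381))*3 = (92/381)*3 = 92/127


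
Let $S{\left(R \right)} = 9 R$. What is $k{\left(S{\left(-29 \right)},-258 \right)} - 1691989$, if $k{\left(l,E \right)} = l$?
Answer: $-1692250$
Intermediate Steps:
$k{\left(S{\left(-29 \right)},-258 \right)} - 1691989 = 9 \left(-29\right) - 1691989 = -261 - 1691989 = -1692250$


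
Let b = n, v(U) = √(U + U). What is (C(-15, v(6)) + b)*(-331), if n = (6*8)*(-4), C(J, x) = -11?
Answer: 67193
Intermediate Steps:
v(U) = √2*√U (v(U) = √(2*U) = √2*√U)
n = -192 (n = 48*(-4) = -192)
b = -192
(C(-15, v(6)) + b)*(-331) = (-11 - 192)*(-331) = -203*(-331) = 67193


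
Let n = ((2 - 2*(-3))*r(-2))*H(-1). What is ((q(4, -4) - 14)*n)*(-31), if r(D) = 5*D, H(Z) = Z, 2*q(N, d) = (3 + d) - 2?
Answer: 38440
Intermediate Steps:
q(N, d) = ½ + d/2 (q(N, d) = ((3 + d) - 2)/2 = (1 + d)/2 = ½ + d/2)
n = 80 (n = ((2 - 2*(-3))*(5*(-2)))*(-1) = ((2 + 6)*(-10))*(-1) = (8*(-10))*(-1) = -80*(-1) = 80)
((q(4, -4) - 14)*n)*(-31) = (((½ + (½)*(-4)) - 14)*80)*(-31) = (((½ - 2) - 14)*80)*(-31) = ((-3/2 - 14)*80)*(-31) = -31/2*80*(-31) = -1240*(-31) = 38440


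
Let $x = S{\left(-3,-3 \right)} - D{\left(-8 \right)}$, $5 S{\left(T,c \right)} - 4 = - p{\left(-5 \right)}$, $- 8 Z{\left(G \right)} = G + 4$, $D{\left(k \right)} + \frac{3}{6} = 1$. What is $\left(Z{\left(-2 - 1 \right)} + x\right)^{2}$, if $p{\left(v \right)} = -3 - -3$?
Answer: $\frac{49}{1600} \approx 0.030625$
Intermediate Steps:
$D{\left(k \right)} = \frac{1}{2}$ ($D{\left(k \right)} = - \frac{1}{2} + 1 = \frac{1}{2}$)
$p{\left(v \right)} = 0$ ($p{\left(v \right)} = -3 + 3 = 0$)
$Z{\left(G \right)} = - \frac{1}{2} - \frac{G}{8}$ ($Z{\left(G \right)} = - \frac{G + 4}{8} = - \frac{4 + G}{8} = - \frac{1}{2} - \frac{G}{8}$)
$S{\left(T,c \right)} = \frac{4}{5}$ ($S{\left(T,c \right)} = \frac{4}{5} + \frac{\left(-1\right) 0}{5} = \frac{4}{5} + \frac{1}{5} \cdot 0 = \frac{4}{5} + 0 = \frac{4}{5}$)
$x = \frac{3}{10}$ ($x = \frac{4}{5} - \frac{1}{2} = \frac{3}{10} \approx 0.3$)
$\left(Z{\left(-2 - 1 \right)} + x\right)^{2} = \left(\left(- \frac{1}{2} - \frac{-2 - 1}{8}\right) + \frac{3}{10}\right)^{2} = \left(\left(- \frac{1}{2} - - \frac{3}{8}\right) + \frac{3}{10}\right)^{2} = \left(\left(- \frac{1}{2} + \frac{3}{8}\right) + \frac{3}{10}\right)^{2} = \left(- \frac{1}{8} + \frac{3}{10}\right)^{2} = \left(\frac{7}{40}\right)^{2} = \frac{49}{1600}$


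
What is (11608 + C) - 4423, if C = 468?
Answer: 7653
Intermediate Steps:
(11608 + C) - 4423 = (11608 + 468) - 4423 = 12076 - 4423 = 7653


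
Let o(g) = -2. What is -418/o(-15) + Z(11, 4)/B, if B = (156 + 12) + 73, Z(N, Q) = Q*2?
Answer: 50377/241 ≈ 209.03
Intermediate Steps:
Z(N, Q) = 2*Q
B = 241 (B = 168 + 73 = 241)
-418/o(-15) + Z(11, 4)/B = -418/(-2) + (2*4)/241 = -418*(-½) + 8*(1/241) = 209 + 8/241 = 50377/241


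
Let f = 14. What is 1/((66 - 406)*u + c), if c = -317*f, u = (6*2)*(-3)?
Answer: 1/7802 ≈ 0.00012817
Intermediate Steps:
u = -36 (u = 12*(-3) = -36)
c = -4438 (c = -317*14 = -4438)
1/((66 - 406)*u + c) = 1/((66 - 406)*(-36) - 4438) = 1/(-340*(-36) - 4438) = 1/(12240 - 4438) = 1/7802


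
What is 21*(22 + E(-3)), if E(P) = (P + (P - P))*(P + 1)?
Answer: 588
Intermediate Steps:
E(P) = P*(1 + P) (E(P) = (P + 0)*(1 + P) = P*(1 + P))
21*(22 + E(-3)) = 21*(22 - 3*(1 - 3)) = 21*(22 - 3*(-2)) = 21*(22 + 6) = 21*28 = 588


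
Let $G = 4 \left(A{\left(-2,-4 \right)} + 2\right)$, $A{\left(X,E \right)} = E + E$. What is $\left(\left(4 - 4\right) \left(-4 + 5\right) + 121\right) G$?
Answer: $-2904$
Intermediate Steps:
$A{\left(X,E \right)} = 2 E$
$G = -24$ ($G = 4 \left(2 \left(-4\right) + 2\right) = 4 \left(-8 + 2\right) = 4 \left(-6\right) = -24$)
$\left(\left(4 - 4\right) \left(-4 + 5\right) + 121\right) G = \left(\left(4 - 4\right) \left(-4 + 5\right) + 121\right) \left(-24\right) = \left(0 \cdot 1 + 121\right) \left(-24\right) = \left(0 + 121\right) \left(-24\right) = 121 \left(-24\right) = -2904$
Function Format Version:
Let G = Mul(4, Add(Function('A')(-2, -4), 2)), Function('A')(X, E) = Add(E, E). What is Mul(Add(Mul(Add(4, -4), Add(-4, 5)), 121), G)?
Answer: -2904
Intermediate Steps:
Function('A')(X, E) = Mul(2, E)
G = -24 (G = Mul(4, Add(Mul(2, -4), 2)) = Mul(4, Add(-8, 2)) = Mul(4, -6) = -24)
Mul(Add(Mul(Add(4, -4), Add(-4, 5)), 121), G) = Mul(Add(Mul(Add(4, -4), Add(-4, 5)), 121), -24) = Mul(Add(Mul(0, 1), 121), -24) = Mul(Add(0, 121), -24) = Mul(121, -24) = -2904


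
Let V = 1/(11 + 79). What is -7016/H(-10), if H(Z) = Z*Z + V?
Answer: -631440/9001 ≈ -70.152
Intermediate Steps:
V = 1/90 ≈ 0.011111
H(Z) = 1/90 + Z² (H(Z) = Z*Z + 1/90 = Z² + 1/90 = 1/90 + Z²)
-7016/H(-10) = -7016/(1/90 + (-10)²) = -7016/(1/90 + 100) = -7016/9001/90 = -7016*90/9001 = -631440/9001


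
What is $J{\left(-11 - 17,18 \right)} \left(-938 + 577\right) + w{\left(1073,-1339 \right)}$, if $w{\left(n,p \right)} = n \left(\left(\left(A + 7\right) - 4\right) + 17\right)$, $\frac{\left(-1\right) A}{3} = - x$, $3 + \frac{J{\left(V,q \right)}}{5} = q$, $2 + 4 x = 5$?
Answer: $- \frac{12803}{4} \approx -3200.8$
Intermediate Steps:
$x = \frac{3}{4}$ ($x = - \frac{1}{2} + \frac{1}{4} \cdot 5 = - \frac{1}{2} + \frac{5}{4} = \frac{3}{4} \approx 0.75$)
$J{\left(V,q \right)} = -15 + 5 q$
$A = \frac{9}{4}$ ($A = - 3 \left(\left(-1\right) \frac{3}{4}\right) = \left(-3\right) \left(- \frac{3}{4}\right) = \frac{9}{4} \approx 2.25$)
$w{\left(n,p \right)} = \frac{89 n}{4}$ ($w{\left(n,p \right)} = n \left(\left(\left(\frac{9}{4} + 7\right) - 4\right) + 17\right) = n \left(\left(\frac{37}{4} - 4\right) + 17\right) = n \left(\frac{21}{4} + 17\right) = n \frac{89}{4} = \frac{89 n}{4}$)
$J{\left(-11 - 17,18 \right)} \left(-938 + 577\right) + w{\left(1073,-1339 \right)} = \left(-15 + 5 \cdot 18\right) \left(-938 + 577\right) + \frac{89}{4} \cdot 1073 = \left(-15 + 90\right) \left(-361\right) + \frac{95497}{4} = 75 \left(-361\right) + \frac{95497}{4} = -27075 + \frac{95497}{4} = - \frac{12803}{4}$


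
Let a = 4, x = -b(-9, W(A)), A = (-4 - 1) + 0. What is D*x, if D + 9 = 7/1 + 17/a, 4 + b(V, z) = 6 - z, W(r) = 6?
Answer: 9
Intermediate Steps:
A = -5 (A = -5 + 0 = -5)
b(V, z) = 2 - z (b(V, z) = -4 + (6 - z) = 2 - z)
x = 4 (x = -(2 - 1*6) = -(2 - 6) = -1*(-4) = 4)
D = 9/4 (D = -9 + (7/1 + 17/4) = -9 + (7*1 + 17*(1/4)) = -9 + (7 + 17/4) = -9 + 45/4 = 9/4 ≈ 2.2500)
D*x = (9/4)*4 = 9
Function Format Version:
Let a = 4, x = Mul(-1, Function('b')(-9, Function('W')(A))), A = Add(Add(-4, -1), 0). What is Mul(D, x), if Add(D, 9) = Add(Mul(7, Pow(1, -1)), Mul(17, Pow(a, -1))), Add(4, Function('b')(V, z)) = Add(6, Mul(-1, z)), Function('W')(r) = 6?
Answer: 9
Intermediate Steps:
A = -5 (A = Add(-5, 0) = -5)
Function('b')(V, z) = Add(2, Mul(-1, z)) (Function('b')(V, z) = Add(-4, Add(6, Mul(-1, z))) = Add(2, Mul(-1, z)))
x = 4 (x = Mul(-1, Add(2, Mul(-1, 6))) = Mul(-1, Add(2, -6)) = Mul(-1, -4) = 4)
D = Rational(9, 4) (D = Add(-9, Add(Mul(7, Pow(1, -1)), Mul(17, Pow(4, -1)))) = Add(-9, Add(Mul(7, 1), Mul(17, Rational(1, 4)))) = Add(-9, Add(7, Rational(17, 4))) = Add(-9, Rational(45, 4)) = Rational(9, 4) ≈ 2.2500)
Mul(D, x) = Mul(Rational(9, 4), 4) = 9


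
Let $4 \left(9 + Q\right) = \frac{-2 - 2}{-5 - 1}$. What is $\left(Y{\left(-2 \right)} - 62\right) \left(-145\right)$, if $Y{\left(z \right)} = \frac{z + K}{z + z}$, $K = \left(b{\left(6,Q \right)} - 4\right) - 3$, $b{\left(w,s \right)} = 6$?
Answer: $\frac{35525}{4} \approx 8881.3$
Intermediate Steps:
$Q = - \frac{53}{6}$ ($Q = -9 + \frac{\left(-2 - 2\right) \frac{1}{-5 - 1}}{4} = -9 + \frac{\left(-4\right) \frac{1}{-6}}{4} = -9 + \frac{\left(-4\right) \left(- \frac{1}{6}\right)}{4} = -9 + \frac{1}{4} \cdot \frac{2}{3} = -9 + \frac{1}{6} = - \frac{53}{6} \approx -8.8333$)
$K = -1$ ($K = \left(6 - 4\right) - 3 = 2 - 3 = -1$)
$Y{\left(z \right)} = \frac{-1 + z}{2 z}$ ($Y{\left(z \right)} = \frac{z - 1}{z + z} = \frac{-1 + z}{2 z}$)
$\left(Y{\left(-2 \right)} - 62\right) \left(-145\right) = \left(\frac{-1 - 2}{2 \left(-2\right)} - 62\right) \left(-145\right) = \left(\frac{1}{2} \left(- \frac{1}{2}\right) \left(-3\right) - 62\right) \left(-145\right) = \left(\frac{3}{4} - 62\right) \left(-145\right) = \left(- \frac{245}{4}\right) \left(-145\right) = \frac{35525}{4}$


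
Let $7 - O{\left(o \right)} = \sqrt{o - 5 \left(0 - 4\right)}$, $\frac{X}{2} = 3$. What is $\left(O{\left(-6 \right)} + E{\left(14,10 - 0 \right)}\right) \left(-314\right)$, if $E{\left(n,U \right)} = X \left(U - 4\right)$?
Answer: $-13502 + 314 \sqrt{14} \approx -12327.0$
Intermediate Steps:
$X = 6$ ($X = 2 \cdot 3 = 6$)
$E{\left(n,U \right)} = -24 + 6 U$ ($E{\left(n,U \right)} = 6 \left(U - 4\right) = 6 \left(-4 + U\right) = -24 + 6 U$)
$O{\left(o \right)} = 7 - \sqrt{20 + o}$ ($O{\left(o \right)} = 7 - \sqrt{o - 5 \left(0 - 4\right)} = 7 - \sqrt{o - -20} = 7 - \sqrt{o + 20} = 7 - \sqrt{20 + o}$)
$\left(O{\left(-6 \right)} + E{\left(14,10 - 0 \right)}\right) \left(-314\right) = \left(\left(7 - \sqrt{20 - 6}\right) - \left(24 - 6 \left(10 - 0\right)\right)\right) \left(-314\right) = \left(\left(7 - \sqrt{14}\right) - \left(24 - 6 \left(10 + 0\right)\right)\right) \left(-314\right) = \left(\left(7 - \sqrt{14}\right) + \left(-24 + 6 \cdot 10\right)\right) \left(-314\right) = \left(\left(7 - \sqrt{14}\right) + \left(-24 + 60\right)\right) \left(-314\right) = \left(\left(7 - \sqrt{14}\right) + 36\right) \left(-314\right) = \left(43 - \sqrt{14}\right) \left(-314\right) = -13502 + 314 \sqrt{14}$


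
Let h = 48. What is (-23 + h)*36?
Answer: 900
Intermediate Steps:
(-23 + h)*36 = (-23 + 48)*36 = 25*36 = 900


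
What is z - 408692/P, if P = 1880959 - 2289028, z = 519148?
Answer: 211848613904/408069 ≈ 5.1915e+5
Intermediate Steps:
P = -408069
z - 408692/P = 519148 - 408692/(-408069) = 519148 - 408692*(-1/408069) = 519148 + 408692/408069 = 211848613904/408069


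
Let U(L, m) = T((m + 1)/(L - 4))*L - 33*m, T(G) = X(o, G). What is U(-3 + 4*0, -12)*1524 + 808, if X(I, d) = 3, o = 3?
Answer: 590596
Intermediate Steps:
T(G) = 3
U(L, m) = -33*m + 3*L (U(L, m) = 3*L - 33*m = -33*m + 3*L)
U(-3 + 4*0, -12)*1524 + 808 = (-33*(-12) + 3*(-3 + 4*0))*1524 + 808 = (396 + 3*(-3 + 0))*1524 + 808 = (396 + 3*(-3))*1524 + 808 = (396 - 9)*1524 + 808 = 387*1524 + 808 = 589788 + 808 = 590596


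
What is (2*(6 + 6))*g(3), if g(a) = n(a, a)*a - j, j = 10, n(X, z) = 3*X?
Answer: 408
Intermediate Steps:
g(a) = -10 + 3*a**2 (g(a) = (3*a)*a - 1*10 = 3*a**2 - 10 = -10 + 3*a**2)
(2*(6 + 6))*g(3) = (2*(6 + 6))*(-10 + 3*3**2) = (2*12)*(-10 + 3*9) = 24*(-10 + 27) = 24*17 = 408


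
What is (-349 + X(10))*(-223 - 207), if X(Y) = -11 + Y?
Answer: 150500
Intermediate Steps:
(-349 + X(10))*(-223 - 207) = (-349 + (-11 + 10))*(-223 - 207) = (-349 - 1)*(-430) = -350*(-430) = 150500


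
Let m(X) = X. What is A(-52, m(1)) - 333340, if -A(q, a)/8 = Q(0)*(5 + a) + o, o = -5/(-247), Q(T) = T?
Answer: -82335020/247 ≈ -3.3334e+5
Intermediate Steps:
o = 5/247 (o = -5*(-1/247) = 5/247 ≈ 0.020243)
A(q, a) = -40/247 (A(q, a) = -8*(0*(5 + a) + 5/247) = -8*(0 + 5/247) = -8*5/247 = -40/247)
A(-52, m(1)) - 333340 = -40/247 - 333340 = -82335020/247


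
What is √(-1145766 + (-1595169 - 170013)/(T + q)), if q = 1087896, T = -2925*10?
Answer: I*√35669381901842323/176441 ≈ 1070.4*I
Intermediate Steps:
T = -29250
√(-1145766 + (-1595169 - 170013)/(T + q)) = √(-1145766 + (-1595169 - 170013)/(-29250 + 1087896)) = √(-1145766 - 1765182/1058646) = √(-1145766 - 1765182*1/1058646) = √(-1145766 - 294197/176441) = √(-202160393003/176441) = I*√35669381901842323/176441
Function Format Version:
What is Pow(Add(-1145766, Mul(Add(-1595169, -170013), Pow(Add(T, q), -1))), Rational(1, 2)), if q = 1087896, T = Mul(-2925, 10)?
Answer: Mul(Rational(1, 176441), I, Pow(35669381901842323, Rational(1, 2))) ≈ Mul(1070.4, I)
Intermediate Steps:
T = -29250
Pow(Add(-1145766, Mul(Add(-1595169, -170013), Pow(Add(T, q), -1))), Rational(1, 2)) = Pow(Add(-1145766, Mul(Add(-1595169, -170013), Pow(Add(-29250, 1087896), -1))), Rational(1, 2)) = Pow(Add(-1145766, Mul(-1765182, Pow(1058646, -1))), Rational(1, 2)) = Pow(Add(-1145766, Mul(-1765182, Rational(1, 1058646))), Rational(1, 2)) = Pow(Add(-1145766, Rational(-294197, 176441)), Rational(1, 2)) = Pow(Rational(-202160393003, 176441), Rational(1, 2)) = Mul(Rational(1, 176441), I, Pow(35669381901842323, Rational(1, 2)))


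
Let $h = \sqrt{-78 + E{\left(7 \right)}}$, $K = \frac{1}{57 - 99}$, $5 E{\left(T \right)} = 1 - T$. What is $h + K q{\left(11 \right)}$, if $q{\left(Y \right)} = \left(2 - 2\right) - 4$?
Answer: $\frac{2}{21} + \frac{6 i \sqrt{55}}{5} \approx 0.095238 + 8.8994 i$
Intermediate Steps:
$E{\left(T \right)} = \frac{1}{5} - \frac{T}{5}$ ($E{\left(T \right)} = \frac{1 - T}{5} = \frac{1}{5} - \frac{T}{5}$)
$q{\left(Y \right)} = -4$ ($q{\left(Y \right)} = 0 - 4 = -4$)
$K = - \frac{1}{42}$ ($K = \frac{1}{-42} = - \frac{1}{42} \approx -0.02381$)
$h = \frac{6 i \sqrt{55}}{5}$ ($h = \sqrt{-78 + \left(\frac{1}{5} - \frac{7}{5}\right)} = \sqrt{-78 - \frac{6}{5}} = \sqrt{- \frac{396}{5}} = \frac{6 i \sqrt{55}}{5} \approx 8.8994 i$)
$h + K q{\left(11 \right)} = \frac{6 i \sqrt{55}}{5} - - \frac{2}{21} = \frac{6 i \sqrt{55}}{5} + \frac{2}{21} = \frac{2}{21} + \frac{6 i \sqrt{55}}{5}$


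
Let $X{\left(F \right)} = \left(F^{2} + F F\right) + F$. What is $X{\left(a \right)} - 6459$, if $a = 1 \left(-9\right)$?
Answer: $-6306$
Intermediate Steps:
$a = -9$
$X{\left(F \right)} = F + 2 F^{2}$ ($X{\left(F \right)} = \left(F^{2} + F^{2}\right) + F = 2 F^{2} + F = F + 2 F^{2}$)
$X{\left(a \right)} - 6459 = - 9 \left(1 + 2 \left(-9\right)\right) - 6459 = - 9 \left(1 - 18\right) - 6459 = \left(-9\right) \left(-17\right) - 6459 = 153 - 6459 = -6306$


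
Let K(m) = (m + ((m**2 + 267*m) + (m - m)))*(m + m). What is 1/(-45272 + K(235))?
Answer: 1/55511078 ≈ 1.8014e-8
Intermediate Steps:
K(m) = 2*m*(m**2 + 268*m) (K(m) = (m + ((m**2 + 267*m) + 0))*(2*m) = (m + (m**2 + 267*m))*(2*m) = (m**2 + 268*m)*(2*m) = 2*m*(m**2 + 268*m))
1/(-45272 + K(235)) = 1/(-45272 + 2*235**2*(268 + 235)) = 1/(-45272 + 2*55225*503) = 1/(-45272 + 55556350) = 1/55511078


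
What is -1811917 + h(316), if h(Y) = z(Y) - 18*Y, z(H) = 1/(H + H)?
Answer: -1148726359/632 ≈ -1.8176e+6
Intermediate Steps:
z(H) = 1/(2*H)
h(Y) = 1/(2*Y) - 18*Y
-1811917 + h(316) = -1811917 + ((½)/316 - 18*316) = -1811917 + ((½)*(1/316) - 5688) = -1811917 + (1/632 - 5688) = -1811917 - 3594815/632 = -1148726359/632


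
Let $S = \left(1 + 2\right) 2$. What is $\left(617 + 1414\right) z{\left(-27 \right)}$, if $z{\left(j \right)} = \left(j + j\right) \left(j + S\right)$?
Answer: $2303154$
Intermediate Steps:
$S = 6$ ($S = 3 \cdot 2 = 6$)
$z{\left(j \right)} = 2 j \left(6 + j\right)$ ($z{\left(j \right)} = \left(j + j\right) \left(j + 6\right) = 2 j \left(6 + j\right)$)
$\left(617 + 1414\right) z{\left(-27 \right)} = \left(617 + 1414\right) 2 \left(-27\right) \left(6 - 27\right) = 2031 \cdot 2 \left(-27\right) \left(-21\right) = 2031 \cdot 1134 = 2303154$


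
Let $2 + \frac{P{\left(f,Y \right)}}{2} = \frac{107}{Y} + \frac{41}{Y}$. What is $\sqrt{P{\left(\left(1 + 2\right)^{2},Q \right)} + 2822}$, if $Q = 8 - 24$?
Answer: $\frac{\sqrt{11198}}{2} \approx 52.91$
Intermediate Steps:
$Q = -16$ ($Q = 8 - 24 = -16$)
$P{\left(f,Y \right)} = -4 + \frac{296}{Y}$ ($P{\left(f,Y \right)} = -4 + 2 \left(\frac{107}{Y} + \frac{41}{Y}\right) = -4 + 2 \frac{148}{Y} = -4 + \frac{296}{Y}$)
$\sqrt{P{\left(\left(1 + 2\right)^{2},Q \right)} + 2822} = \sqrt{\left(-4 + \frac{296}{-16}\right) + 2822} = \sqrt{\left(-4 + 296 \left(- \frac{1}{16}\right)\right) + 2822} = \sqrt{\left(-4 - \frac{37}{2}\right) + 2822} = \sqrt{- \frac{45}{2} + 2822} = \sqrt{\frac{5599}{2}} = \frac{\sqrt{11198}}{2}$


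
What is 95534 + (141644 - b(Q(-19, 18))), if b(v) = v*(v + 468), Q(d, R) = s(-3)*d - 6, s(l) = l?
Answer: 210709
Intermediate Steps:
Q(d, R) = -6 - 3*d (Q(d, R) = -3*d - 6 = -6 - 3*d)
b(v) = v*(468 + v)
95534 + (141644 - b(Q(-19, 18))) = 95534 + (141644 - (-6 - 3*(-19))*(468 + (-6 - 3*(-19)))) = 95534 + (141644 - (-6 + 57)*(468 + (-6 + 57))) = 95534 + (141644 - 51*(468 + 51)) = 95534 + (141644 - 51*519) = 95534 + (141644 - 1*26469) = 95534 + (141644 - 26469) = 95534 + 115175 = 210709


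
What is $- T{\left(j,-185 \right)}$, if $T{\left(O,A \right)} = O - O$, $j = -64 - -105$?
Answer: $0$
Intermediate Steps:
$j = 41$ ($j = -64 + 105 = 41$)
$T{\left(O,A \right)} = 0$
$- T{\left(j,-185 \right)} = \left(-1\right) 0 = 0$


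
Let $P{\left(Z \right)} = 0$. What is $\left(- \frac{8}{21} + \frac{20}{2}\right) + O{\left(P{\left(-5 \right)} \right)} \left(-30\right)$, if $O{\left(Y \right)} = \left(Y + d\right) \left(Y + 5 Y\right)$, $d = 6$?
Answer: $\frac{202}{21} \approx 9.619$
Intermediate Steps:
$O{\left(Y \right)} = 6 Y \left(6 + Y\right)$ ($O{\left(Y \right)} = \left(Y + 6\right) \left(Y + 5 Y\right) = \left(6 + Y\right) 6 Y = 6 Y \left(6 + Y\right)$)
$\left(- \frac{8}{21} + \frac{20}{2}\right) + O{\left(P{\left(-5 \right)} \right)} \left(-30\right) = \left(- \frac{8}{21} + \frac{20}{2}\right) + 6 \cdot 0 \left(6 + 0\right) \left(-30\right) = \left(\left(-8\right) \frac{1}{21} + 20 \cdot \frac{1}{2}\right) + 6 \cdot 0 \cdot 6 \left(-30\right) = \left(- \frac{8}{21} + 10\right) + 0 \left(-30\right) = \frac{202}{21} + 0 = \frac{202}{21}$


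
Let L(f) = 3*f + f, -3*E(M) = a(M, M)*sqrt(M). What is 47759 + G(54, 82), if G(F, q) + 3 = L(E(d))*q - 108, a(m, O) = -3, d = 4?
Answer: 48304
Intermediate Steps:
E(M) = sqrt(M) (E(M) = -(-1)*sqrt(M) = sqrt(M))
L(f) = 4*f
G(F, q) = -111 + 8*q (G(F, q) = -3 + ((4*sqrt(4))*q - 108) = -3 + ((4*2)*q - 108) = -3 + (8*q - 108) = -3 + (-108 + 8*q) = -111 + 8*q)
47759 + G(54, 82) = 47759 + (-111 + 8*82) = 47759 + (-111 + 656) = 47759 + 545 = 48304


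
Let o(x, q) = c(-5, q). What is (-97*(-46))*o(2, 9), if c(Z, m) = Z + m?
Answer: 17848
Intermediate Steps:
o(x, q) = -5 + q
(-97*(-46))*o(2, 9) = (-97*(-46))*(-5 + 9) = 4462*4 = 17848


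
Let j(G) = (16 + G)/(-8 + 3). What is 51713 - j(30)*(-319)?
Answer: 243891/5 ≈ 48778.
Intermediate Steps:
j(G) = -16/5 - G/5 (j(G) = (16 + G)/(-5) = (16 + G)*(-⅕) = -16/5 - G/5)
51713 - j(30)*(-319) = 51713 - (-16/5 - ⅕*30)*(-319) = 51713 - (-16/5 - 6)*(-319) = 51713 - (-46)*(-319)/5 = 51713 - 1*14674/5 = 51713 - 14674/5 = 243891/5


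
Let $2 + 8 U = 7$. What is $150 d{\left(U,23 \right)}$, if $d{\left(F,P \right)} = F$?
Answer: $\frac{375}{4} \approx 93.75$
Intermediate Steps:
$U = \frac{5}{8}$ ($U = - \frac{1}{4} + \frac{1}{8} \cdot 7 = - \frac{1}{4} + \frac{7}{8} = \frac{5}{8} \approx 0.625$)
$150 d{\left(U,23 \right)} = 150 \cdot \frac{5}{8} = \frac{375}{4}$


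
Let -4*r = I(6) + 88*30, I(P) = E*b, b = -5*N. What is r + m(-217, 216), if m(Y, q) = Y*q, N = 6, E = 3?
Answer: -95019/2 ≈ -47510.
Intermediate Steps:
b = -30 (b = -5*6 = -30)
I(P) = -90 (I(P) = 3*(-30) = -90)
r = -1275/2 (r = -(-90 + 88*30)/4 = -(-90 + 2640)/4 = -¼*2550 = -1275/2 ≈ -637.50)
r + m(-217, 216) = -1275/2 - 217*216 = -1275/2 - 46872 = -95019/2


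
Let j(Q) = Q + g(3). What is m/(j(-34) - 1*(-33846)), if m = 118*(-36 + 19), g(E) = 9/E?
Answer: -2006/33815 ≈ -0.059323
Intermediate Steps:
m = -2006 (m = 118*(-17) = -2006)
j(Q) = 3 + Q (j(Q) = Q + 9/3 = Q + 9*(⅓) = Q + 3 = 3 + Q)
m/(j(-34) - 1*(-33846)) = -2006/((3 - 34) - 1*(-33846)) = -2006/(-31 + 33846) = -2006/33815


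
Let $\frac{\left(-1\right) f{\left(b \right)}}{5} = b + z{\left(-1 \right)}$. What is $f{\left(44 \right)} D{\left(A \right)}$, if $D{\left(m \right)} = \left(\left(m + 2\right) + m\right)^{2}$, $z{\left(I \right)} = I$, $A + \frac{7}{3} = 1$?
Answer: $- \frac{860}{9} \approx -95.556$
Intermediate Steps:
$A = - \frac{4}{3}$ ($A = - \frac{7}{3} + 1 = - \frac{4}{3} \approx -1.3333$)
$D{\left(m \right)} = \left(2 + 2 m\right)^{2}$ ($D{\left(m \right)} = \left(\left(2 + m\right) + m\right)^{2} = \left(2 + 2 m\right)^{2}$)
$f{\left(b \right)} = 5 - 5 b$ ($f{\left(b \right)} = - 5 \left(b - 1\right) = - 5 \left(-1 + b\right) = 5 - 5 b$)
$f{\left(44 \right)} D{\left(A \right)} = \left(5 - 220\right) 4 \left(1 - \frac{4}{3}\right)^{2} = \left(5 - 220\right) 4 \left(- \frac{1}{3}\right)^{2} = - 215 \cdot 4 \cdot \frac{1}{9} = \left(-215\right) \frac{4}{9} = - \frac{860}{9}$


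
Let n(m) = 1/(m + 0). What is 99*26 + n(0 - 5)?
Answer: 12869/5 ≈ 2573.8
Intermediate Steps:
n(m) = 1/m
99*26 + n(0 - 5) = 99*26 + 1/(0 - 5) = 2574 + 1/(-5) = 2574 - 1/5 = 12869/5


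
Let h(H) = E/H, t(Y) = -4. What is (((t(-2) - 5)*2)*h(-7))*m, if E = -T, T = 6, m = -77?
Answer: 1188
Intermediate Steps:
E = -6 (E = -1*6 = -6)
h(H) = -6/H
(((t(-2) - 5)*2)*h(-7))*m = (((-4 - 5)*2)*(-6/(-7)))*(-77) = ((-9*2)*(-6*(-1/7)))*(-77) = -18*6/7*(-77) = -108/7*(-77) = 1188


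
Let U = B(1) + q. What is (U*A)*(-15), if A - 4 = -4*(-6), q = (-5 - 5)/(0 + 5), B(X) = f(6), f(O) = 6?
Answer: -1680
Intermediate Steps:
B(X) = 6
q = -2 (q = -10/5 = -10*1/5 = -2)
A = 28 (A = 4 - 4*(-6) = 4 + 24 = 28)
U = 4 (U = 6 - 2 = 4)
(U*A)*(-15) = (4*28)*(-15) = 112*(-15) = -1680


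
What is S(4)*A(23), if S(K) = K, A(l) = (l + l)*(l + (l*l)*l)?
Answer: 2242960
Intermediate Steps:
A(l) = 2*l*(l + l**3) (A(l) = (2*l)*(l + l**2*l) = (2*l)*(l + l**3) = 2*l*(l + l**3))
S(4)*A(23) = 4*(2*23**2*(1 + 23**2)) = 4*(2*529*(1 + 529)) = 4*(2*529*530) = 4*560740 = 2242960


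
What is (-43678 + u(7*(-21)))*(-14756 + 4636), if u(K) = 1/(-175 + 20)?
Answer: 13702664184/31 ≈ 4.4202e+8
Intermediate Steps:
u(K) = -1/155 (u(K) = 1/(-155) = -1/155)
(-43678 + u(7*(-21)))*(-14756 + 4636) = (-43678 - 1/155)*(-14756 + 4636) = -6770091/155*(-10120) = 13702664184/31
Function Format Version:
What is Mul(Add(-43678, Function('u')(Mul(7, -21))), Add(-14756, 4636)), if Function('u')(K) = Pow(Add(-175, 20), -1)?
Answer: Rational(13702664184, 31) ≈ 4.4202e+8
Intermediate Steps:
Function('u')(K) = Rational(-1, 155) (Function('u')(K) = Pow(-155, -1) = Rational(-1, 155))
Mul(Add(-43678, Function('u')(Mul(7, -21))), Add(-14756, 4636)) = Mul(Add(-43678, Rational(-1, 155)), Add(-14756, 4636)) = Mul(Rational(-6770091, 155), -10120) = Rational(13702664184, 31)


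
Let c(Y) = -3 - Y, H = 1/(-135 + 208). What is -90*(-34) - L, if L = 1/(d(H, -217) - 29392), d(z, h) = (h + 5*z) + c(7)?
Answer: 6616276993/2162182 ≈ 3060.0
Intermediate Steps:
H = 1/73 ≈ 0.013699
d(z, h) = -10 + h + 5*z (d(z, h) = (h + 5*z) + (-3 - 1*7) = (h + 5*z) + (-3 - 7) = (h + 5*z) - 10 = -10 + h + 5*z)
L = -73/2162182 (L = 1/((-10 - 217 + 5*(1/73)) - 29392) = 1/((-10 - 217 + 5/73) - 29392) = 1/(-16566/73 - 29392) = 1/(-2162182/73) = -73/2162182 ≈ -3.3762e-5)
-90*(-34) - L = -90*(-34) - 1*(-73/2162182) = 3060 + 73/2162182 = 6616276993/2162182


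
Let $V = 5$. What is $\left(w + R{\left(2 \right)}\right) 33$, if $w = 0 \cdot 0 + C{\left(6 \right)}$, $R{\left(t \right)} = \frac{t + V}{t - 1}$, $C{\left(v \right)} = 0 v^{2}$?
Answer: $231$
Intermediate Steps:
$C{\left(v \right)} = 0$
$R{\left(t \right)} = \frac{5 + t}{-1 + t}$ ($R{\left(t \right)} = \frac{t + 5}{t - 1} = \frac{5 + t}{-1 + t}$)
$w = 0$ ($w = 0 \cdot 0 + 0 = 0 + 0 = 0$)
$\left(w + R{\left(2 \right)}\right) 33 = \left(0 + \frac{5 + 2}{-1 + 2}\right) 33 = \left(0 + 1^{-1} \cdot 7\right) 33 = \left(0 + 1 \cdot 7\right) 33 = \left(0 + 7\right) 33 = 7 \cdot 33 = 231$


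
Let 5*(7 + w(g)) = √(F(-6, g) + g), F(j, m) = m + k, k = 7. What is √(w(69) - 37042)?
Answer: √(-926225 + 5*√145)/5 ≈ 192.47*I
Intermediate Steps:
F(j, m) = 7 + m (F(j, m) = m + 7 = 7 + m)
w(g) = -7 + √(7 + 2*g)/5 (w(g) = -7 + √((7 + g) + g)/5 = -7 + √(7 + 2*g)/5)
√(w(69) - 37042) = √((-7 + √(7 + 2*69)/5) - 37042) = √((-7 + √(7 + 138)/5) - 37042) = √((-7 + √145/5) - 37042) = √(-37049 + √145/5)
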